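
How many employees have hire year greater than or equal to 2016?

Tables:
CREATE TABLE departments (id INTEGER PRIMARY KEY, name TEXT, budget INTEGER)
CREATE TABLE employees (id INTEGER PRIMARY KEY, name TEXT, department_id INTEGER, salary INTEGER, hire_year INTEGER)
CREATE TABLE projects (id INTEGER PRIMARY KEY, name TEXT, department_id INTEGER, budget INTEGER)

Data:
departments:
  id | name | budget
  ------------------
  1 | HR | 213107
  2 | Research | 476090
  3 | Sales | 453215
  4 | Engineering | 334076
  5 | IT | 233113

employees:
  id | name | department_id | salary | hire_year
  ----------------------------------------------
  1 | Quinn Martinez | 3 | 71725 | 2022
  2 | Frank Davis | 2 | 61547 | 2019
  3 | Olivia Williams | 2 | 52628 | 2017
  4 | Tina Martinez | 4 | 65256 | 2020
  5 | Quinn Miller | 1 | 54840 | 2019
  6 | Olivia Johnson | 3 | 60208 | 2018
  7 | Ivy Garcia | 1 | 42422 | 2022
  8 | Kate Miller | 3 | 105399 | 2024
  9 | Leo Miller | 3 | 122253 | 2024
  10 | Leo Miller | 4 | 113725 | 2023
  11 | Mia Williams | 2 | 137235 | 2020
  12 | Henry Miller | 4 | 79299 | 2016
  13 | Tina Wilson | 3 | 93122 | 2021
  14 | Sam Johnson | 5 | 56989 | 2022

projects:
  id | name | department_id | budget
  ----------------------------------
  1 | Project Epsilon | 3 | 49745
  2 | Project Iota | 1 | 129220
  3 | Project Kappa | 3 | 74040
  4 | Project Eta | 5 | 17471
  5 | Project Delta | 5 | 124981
SELECT COUNT(*) FROM employees WHERE hire_year >= 2016

Execution result:
14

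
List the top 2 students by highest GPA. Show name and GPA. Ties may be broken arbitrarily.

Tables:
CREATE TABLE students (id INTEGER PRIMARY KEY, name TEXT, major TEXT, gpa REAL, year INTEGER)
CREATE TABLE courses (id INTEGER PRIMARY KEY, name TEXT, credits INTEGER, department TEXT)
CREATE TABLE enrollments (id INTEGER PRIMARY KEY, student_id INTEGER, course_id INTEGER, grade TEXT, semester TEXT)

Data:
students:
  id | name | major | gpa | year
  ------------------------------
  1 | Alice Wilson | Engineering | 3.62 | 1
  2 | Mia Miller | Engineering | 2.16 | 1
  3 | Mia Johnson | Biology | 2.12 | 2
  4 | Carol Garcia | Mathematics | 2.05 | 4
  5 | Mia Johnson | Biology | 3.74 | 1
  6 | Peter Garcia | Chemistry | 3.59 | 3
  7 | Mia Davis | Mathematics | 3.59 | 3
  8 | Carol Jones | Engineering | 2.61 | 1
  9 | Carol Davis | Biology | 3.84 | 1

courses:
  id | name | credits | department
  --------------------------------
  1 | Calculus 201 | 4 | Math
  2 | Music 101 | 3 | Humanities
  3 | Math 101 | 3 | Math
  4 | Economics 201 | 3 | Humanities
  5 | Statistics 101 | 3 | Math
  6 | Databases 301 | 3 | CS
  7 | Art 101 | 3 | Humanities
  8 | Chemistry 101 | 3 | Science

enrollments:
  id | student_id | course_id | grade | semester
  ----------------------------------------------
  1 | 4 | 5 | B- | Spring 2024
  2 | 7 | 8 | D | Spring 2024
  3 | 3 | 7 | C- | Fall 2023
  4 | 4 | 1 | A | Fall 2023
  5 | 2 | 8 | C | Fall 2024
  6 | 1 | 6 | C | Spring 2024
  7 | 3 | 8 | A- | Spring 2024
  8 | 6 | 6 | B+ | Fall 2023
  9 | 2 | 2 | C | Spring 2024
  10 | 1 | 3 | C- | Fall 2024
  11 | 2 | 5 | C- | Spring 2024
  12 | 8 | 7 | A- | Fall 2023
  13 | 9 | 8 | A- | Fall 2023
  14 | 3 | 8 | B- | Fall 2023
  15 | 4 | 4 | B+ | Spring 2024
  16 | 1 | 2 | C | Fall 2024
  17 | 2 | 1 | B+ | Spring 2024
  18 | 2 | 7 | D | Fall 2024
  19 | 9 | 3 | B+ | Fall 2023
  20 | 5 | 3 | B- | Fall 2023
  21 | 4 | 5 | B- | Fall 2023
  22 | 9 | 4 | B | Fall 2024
SELECT name, gpa FROM students ORDER BY gpa DESC LIMIT 2

Execution result:
name | gpa
Carol Davis | 3.84
Mia Johnson | 3.74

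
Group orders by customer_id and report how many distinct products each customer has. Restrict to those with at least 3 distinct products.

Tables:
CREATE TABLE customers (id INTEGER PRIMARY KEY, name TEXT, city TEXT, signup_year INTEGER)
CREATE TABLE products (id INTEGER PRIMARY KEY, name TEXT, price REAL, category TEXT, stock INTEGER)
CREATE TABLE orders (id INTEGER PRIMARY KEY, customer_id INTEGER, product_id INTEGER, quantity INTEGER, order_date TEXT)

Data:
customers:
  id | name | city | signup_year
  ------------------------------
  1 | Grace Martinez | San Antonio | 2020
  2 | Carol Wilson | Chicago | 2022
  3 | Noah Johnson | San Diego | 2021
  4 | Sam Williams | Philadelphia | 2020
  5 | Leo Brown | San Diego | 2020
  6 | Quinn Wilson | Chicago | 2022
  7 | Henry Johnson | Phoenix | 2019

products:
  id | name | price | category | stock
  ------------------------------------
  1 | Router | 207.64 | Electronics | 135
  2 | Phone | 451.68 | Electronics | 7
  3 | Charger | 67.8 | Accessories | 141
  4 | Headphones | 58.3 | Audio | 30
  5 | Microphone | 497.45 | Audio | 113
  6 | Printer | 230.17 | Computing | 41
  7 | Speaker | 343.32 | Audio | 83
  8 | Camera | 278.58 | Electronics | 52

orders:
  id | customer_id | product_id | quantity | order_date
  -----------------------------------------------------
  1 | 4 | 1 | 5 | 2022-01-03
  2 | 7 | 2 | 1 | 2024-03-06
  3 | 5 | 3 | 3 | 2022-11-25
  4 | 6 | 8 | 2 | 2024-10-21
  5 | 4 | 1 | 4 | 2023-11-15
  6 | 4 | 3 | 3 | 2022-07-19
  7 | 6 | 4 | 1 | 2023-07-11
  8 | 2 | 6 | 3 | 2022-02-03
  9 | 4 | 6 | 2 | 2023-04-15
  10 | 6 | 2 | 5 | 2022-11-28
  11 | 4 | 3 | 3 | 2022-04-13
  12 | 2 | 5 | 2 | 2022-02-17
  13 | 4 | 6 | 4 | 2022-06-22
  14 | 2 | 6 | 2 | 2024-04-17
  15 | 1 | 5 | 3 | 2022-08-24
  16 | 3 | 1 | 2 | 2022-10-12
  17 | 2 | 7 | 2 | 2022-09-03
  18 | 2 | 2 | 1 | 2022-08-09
SELECT customer_id, COUNT(DISTINCT product_id) AS distinct_product_count FROM orders GROUP BY customer_id HAVING COUNT(DISTINCT product_id) >= 3

Execution result:
customer_id | distinct_product_count
2 | 4
4 | 3
6 | 3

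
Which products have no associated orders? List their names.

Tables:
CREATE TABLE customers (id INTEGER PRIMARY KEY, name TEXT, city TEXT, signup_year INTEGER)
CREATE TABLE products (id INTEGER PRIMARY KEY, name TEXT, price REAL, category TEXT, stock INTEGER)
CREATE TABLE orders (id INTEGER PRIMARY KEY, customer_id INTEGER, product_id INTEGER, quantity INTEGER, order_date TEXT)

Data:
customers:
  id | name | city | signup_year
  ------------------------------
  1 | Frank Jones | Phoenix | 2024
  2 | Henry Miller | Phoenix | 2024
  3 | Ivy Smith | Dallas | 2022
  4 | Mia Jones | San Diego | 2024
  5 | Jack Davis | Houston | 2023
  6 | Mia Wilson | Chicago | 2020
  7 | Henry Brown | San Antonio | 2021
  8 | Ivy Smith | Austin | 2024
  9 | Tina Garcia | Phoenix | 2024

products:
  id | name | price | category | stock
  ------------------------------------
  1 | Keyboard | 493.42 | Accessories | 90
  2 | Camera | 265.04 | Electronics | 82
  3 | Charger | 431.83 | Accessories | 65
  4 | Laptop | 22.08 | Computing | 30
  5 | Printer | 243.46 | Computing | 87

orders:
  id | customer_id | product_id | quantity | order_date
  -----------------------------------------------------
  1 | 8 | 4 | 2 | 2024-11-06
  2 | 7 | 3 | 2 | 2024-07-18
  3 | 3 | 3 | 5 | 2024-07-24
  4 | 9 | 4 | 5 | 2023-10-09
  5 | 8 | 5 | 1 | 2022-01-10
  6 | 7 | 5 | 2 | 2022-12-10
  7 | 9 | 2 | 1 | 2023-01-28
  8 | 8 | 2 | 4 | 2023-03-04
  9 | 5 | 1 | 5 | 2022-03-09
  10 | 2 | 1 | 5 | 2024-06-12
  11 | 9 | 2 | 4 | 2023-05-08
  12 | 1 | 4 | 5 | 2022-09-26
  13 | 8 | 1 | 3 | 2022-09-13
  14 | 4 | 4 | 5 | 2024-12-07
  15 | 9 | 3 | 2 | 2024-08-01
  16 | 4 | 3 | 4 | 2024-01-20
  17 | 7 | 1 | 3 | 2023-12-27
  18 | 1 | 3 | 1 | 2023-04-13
SELECT p.name FROM products p LEFT JOIN orders c ON c.product_id = p.id WHERE c.id IS NULL

Execution result:
(no rows)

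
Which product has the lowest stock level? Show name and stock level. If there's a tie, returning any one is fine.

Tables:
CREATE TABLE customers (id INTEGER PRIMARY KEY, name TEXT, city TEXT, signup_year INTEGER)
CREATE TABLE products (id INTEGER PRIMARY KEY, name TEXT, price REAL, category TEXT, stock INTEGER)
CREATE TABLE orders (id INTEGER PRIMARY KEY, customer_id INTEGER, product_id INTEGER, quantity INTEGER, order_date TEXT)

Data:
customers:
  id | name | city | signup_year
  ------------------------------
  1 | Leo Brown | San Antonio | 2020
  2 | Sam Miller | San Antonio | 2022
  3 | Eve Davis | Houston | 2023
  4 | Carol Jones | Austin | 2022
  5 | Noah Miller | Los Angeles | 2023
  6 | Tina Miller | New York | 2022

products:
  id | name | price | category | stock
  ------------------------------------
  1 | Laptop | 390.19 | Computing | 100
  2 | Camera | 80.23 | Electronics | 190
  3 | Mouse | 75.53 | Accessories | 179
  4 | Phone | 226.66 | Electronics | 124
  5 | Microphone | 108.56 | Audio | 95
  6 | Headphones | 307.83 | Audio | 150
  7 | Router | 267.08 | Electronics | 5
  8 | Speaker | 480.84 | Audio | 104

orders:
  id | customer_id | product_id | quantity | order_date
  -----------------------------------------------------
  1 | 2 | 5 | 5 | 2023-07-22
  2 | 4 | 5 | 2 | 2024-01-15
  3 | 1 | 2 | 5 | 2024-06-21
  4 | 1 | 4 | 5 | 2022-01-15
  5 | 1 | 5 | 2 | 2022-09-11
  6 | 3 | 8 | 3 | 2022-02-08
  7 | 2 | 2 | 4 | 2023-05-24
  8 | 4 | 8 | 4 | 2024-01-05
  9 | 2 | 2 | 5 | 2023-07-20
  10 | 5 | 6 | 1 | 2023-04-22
SELECT name, stock FROM products ORDER BY stock ASC LIMIT 1

Execution result:
name | stock
Router | 5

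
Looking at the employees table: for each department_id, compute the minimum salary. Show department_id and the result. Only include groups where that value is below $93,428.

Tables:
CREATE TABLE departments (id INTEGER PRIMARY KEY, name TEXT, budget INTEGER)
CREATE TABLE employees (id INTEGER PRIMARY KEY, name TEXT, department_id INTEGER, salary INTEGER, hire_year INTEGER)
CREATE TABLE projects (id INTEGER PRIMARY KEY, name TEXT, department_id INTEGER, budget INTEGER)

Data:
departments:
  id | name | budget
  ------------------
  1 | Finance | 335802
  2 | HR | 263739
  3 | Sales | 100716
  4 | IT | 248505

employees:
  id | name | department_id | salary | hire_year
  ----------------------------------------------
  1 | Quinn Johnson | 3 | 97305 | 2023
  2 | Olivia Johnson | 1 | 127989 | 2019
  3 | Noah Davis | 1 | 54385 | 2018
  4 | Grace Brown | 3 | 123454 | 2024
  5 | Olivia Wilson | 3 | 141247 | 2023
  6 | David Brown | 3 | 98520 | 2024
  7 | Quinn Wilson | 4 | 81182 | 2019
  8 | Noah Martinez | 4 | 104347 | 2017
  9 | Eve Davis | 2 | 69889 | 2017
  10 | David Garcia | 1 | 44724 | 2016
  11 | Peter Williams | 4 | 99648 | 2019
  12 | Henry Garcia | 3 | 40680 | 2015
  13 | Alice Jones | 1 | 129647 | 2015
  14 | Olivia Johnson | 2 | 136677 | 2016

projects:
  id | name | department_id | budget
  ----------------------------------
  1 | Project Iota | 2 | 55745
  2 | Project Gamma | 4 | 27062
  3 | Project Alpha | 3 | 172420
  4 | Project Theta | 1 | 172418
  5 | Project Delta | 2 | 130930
SELECT department_id, MIN(salary) AS min_salary FROM employees GROUP BY department_id HAVING MIN(salary) < 93428

Execution result:
department_id | min_salary
1 | 44724
2 | 69889
3 | 40680
4 | 81182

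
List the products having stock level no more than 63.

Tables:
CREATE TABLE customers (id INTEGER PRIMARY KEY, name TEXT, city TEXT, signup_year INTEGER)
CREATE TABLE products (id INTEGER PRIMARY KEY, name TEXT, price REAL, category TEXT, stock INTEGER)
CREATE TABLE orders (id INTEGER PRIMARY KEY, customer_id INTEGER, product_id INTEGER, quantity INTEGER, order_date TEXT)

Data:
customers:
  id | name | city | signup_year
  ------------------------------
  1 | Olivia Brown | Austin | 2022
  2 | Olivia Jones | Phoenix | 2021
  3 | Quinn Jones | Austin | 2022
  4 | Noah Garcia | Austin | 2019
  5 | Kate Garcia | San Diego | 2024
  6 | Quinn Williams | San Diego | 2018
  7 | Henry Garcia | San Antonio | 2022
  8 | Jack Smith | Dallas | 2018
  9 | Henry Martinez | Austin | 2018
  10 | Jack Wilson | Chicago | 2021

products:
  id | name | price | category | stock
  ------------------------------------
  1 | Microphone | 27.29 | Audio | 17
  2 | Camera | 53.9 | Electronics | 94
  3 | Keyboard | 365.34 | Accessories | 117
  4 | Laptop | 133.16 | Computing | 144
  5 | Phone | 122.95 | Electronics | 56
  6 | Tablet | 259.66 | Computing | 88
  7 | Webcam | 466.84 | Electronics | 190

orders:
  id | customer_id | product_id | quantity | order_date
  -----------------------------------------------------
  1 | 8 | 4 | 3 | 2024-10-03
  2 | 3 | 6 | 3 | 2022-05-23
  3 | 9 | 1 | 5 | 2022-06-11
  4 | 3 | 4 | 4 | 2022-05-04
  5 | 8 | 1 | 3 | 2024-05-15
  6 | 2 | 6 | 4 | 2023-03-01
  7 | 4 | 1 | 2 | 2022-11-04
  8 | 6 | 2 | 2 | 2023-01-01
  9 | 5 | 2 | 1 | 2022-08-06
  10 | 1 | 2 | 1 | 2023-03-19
SELECT name, stock FROM products WHERE stock <= 63

Execution result:
name | stock
Microphone | 17
Phone | 56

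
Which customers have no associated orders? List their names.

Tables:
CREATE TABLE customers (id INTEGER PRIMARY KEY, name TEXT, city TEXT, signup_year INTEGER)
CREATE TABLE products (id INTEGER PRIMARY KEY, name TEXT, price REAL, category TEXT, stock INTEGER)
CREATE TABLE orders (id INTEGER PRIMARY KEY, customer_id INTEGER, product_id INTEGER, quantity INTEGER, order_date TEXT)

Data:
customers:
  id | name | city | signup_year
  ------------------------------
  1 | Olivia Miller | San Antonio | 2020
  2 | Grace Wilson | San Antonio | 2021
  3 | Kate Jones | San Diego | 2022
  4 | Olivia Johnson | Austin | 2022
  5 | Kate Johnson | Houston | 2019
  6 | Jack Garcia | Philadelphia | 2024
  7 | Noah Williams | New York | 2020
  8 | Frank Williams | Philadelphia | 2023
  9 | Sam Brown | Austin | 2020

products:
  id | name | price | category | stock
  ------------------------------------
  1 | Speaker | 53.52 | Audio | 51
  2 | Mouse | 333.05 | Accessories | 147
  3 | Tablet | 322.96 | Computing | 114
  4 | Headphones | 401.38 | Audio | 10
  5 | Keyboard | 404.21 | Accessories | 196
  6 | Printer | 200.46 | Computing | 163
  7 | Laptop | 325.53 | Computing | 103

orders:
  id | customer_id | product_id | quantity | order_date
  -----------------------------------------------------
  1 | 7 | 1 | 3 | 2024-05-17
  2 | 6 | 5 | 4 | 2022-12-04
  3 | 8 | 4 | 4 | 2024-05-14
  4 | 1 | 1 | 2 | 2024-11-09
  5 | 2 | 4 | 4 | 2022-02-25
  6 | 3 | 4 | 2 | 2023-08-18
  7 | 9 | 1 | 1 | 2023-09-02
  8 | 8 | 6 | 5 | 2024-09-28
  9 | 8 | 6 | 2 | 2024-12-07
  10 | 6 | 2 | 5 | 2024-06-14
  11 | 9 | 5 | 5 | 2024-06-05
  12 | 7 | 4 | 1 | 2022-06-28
SELECT p.name FROM customers p LEFT JOIN orders c ON c.customer_id = p.id WHERE c.id IS NULL

Execution result:
name
Olivia Johnson
Kate Johnson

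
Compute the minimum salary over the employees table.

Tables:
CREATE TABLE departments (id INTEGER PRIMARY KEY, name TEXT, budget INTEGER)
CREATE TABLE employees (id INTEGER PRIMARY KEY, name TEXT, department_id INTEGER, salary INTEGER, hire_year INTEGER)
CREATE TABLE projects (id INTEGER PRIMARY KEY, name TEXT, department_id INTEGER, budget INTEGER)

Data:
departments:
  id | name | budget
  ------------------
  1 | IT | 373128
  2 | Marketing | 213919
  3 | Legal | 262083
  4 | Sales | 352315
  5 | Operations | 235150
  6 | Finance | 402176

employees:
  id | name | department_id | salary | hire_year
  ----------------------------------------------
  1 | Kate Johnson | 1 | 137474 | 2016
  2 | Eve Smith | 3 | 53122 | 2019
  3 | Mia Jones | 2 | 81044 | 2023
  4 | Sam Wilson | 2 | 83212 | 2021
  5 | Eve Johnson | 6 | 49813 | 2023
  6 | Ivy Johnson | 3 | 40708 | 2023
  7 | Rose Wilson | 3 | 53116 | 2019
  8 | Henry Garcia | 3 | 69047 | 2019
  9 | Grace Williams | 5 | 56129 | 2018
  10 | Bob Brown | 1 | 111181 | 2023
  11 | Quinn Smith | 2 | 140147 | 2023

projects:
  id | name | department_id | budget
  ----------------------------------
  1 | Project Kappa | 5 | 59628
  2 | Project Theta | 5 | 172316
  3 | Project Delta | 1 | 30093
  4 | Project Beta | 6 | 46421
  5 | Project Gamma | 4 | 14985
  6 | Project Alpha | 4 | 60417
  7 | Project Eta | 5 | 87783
SELECT MIN(salary) FROM employees

Execution result:
40708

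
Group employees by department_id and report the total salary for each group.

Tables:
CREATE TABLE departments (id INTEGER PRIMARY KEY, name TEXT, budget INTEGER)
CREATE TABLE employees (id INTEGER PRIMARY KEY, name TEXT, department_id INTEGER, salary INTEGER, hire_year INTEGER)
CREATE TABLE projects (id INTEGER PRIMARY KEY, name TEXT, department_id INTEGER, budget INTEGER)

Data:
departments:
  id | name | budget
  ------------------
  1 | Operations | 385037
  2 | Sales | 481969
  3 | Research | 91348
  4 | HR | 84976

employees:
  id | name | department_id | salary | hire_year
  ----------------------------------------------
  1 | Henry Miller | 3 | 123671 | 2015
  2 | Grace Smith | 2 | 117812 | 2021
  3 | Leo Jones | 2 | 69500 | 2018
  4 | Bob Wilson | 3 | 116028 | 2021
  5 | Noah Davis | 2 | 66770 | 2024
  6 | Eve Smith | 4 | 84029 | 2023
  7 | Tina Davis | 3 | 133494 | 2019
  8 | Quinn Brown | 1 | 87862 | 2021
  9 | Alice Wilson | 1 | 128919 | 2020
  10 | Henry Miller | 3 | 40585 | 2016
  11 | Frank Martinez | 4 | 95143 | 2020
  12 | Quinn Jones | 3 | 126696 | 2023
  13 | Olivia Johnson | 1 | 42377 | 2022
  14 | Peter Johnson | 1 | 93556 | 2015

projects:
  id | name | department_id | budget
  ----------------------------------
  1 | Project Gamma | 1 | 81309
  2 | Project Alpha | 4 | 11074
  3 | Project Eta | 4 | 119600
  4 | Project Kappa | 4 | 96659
SELECT department_id, SUM(salary) AS sum_salary FROM employees GROUP BY department_id

Execution result:
department_id | sum_salary
1 | 352714
2 | 254082
3 | 540474
4 | 179172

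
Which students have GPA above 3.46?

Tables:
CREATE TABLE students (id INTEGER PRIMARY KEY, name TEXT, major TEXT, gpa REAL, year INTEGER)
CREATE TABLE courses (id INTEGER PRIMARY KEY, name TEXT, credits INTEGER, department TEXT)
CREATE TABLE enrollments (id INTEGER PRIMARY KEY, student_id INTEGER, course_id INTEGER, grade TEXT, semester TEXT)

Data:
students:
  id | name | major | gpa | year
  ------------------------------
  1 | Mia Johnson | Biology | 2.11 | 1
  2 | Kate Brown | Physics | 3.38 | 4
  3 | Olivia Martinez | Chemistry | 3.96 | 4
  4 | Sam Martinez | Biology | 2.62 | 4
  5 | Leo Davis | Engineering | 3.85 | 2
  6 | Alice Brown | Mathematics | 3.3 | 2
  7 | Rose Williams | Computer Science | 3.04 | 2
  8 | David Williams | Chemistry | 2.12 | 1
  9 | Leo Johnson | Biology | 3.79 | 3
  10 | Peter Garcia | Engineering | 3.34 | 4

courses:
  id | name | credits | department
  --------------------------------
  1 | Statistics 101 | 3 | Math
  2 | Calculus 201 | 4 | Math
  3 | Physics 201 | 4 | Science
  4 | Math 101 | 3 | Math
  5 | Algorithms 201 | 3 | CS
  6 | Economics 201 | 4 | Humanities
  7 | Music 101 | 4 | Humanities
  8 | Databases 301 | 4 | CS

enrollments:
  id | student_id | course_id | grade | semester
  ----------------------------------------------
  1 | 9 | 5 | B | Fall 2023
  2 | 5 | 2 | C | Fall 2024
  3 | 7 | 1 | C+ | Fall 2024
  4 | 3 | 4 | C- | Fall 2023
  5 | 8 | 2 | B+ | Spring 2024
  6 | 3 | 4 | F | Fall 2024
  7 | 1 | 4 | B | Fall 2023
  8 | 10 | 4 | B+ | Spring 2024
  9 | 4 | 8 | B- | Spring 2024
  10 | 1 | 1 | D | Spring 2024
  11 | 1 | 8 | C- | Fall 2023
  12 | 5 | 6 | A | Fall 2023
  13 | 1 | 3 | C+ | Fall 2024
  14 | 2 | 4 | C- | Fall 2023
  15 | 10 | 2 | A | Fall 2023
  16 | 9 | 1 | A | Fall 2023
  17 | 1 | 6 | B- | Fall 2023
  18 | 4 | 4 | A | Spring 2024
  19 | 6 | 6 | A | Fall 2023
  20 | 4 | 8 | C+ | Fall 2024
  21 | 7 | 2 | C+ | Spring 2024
SELECT name, gpa FROM students WHERE gpa > 3.46

Execution result:
name | gpa
Olivia Martinez | 3.96
Leo Davis | 3.85
Leo Johnson | 3.79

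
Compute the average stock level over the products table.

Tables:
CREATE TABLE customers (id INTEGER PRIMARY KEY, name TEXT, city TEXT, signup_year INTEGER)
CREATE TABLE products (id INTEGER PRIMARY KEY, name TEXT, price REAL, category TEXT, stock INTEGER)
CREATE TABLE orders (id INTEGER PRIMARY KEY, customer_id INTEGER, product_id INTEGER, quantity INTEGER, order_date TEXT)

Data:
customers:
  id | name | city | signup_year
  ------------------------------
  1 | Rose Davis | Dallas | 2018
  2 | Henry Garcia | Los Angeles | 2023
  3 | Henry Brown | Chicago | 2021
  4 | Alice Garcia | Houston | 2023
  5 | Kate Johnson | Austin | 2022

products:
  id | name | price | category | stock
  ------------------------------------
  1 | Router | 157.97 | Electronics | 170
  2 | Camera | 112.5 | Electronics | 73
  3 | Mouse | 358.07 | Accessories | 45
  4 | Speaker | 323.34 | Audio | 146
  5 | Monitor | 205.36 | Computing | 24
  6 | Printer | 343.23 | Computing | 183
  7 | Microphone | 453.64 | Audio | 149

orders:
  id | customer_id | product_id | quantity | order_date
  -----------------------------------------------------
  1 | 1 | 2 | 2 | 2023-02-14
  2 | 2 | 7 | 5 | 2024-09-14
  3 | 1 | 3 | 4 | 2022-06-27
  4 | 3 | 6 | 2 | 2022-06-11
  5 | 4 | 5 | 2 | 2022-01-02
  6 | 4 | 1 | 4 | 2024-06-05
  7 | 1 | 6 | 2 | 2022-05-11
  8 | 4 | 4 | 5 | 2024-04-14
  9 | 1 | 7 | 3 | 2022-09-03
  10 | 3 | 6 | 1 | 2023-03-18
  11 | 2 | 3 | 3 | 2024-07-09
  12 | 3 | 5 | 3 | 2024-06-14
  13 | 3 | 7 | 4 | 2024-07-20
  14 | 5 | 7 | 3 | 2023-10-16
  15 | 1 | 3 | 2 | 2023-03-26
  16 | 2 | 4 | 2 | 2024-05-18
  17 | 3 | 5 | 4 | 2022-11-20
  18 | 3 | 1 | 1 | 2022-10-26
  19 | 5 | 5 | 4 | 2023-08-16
SELECT AVG(stock) FROM products

Execution result:
112.86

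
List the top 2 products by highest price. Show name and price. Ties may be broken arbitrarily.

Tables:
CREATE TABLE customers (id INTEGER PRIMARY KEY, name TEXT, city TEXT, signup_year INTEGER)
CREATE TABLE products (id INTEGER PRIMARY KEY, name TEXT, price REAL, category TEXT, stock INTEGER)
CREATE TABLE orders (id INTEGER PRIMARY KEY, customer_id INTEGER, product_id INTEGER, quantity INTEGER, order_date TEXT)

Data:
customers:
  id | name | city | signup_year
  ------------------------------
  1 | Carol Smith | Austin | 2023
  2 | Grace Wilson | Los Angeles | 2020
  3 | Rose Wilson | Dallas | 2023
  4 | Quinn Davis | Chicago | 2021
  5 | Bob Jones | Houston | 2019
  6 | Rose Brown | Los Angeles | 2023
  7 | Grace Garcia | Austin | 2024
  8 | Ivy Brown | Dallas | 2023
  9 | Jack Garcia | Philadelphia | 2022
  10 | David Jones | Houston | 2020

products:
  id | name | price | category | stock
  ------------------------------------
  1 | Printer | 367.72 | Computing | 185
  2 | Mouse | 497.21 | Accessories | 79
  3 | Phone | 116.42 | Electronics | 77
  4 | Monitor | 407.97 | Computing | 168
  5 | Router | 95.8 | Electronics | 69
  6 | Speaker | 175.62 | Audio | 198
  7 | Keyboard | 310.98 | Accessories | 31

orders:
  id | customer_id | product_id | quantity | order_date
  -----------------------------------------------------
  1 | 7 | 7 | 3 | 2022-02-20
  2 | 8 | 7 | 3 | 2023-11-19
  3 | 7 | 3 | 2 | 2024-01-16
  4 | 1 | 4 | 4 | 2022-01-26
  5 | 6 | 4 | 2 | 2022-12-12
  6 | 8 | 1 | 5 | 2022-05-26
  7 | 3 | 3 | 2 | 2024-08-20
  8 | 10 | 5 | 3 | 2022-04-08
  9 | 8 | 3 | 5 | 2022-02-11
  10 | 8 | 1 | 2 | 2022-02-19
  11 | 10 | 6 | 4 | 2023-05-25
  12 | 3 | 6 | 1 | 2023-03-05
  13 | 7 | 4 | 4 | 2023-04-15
SELECT name, price FROM products ORDER BY price DESC LIMIT 2

Execution result:
name | price
Mouse | 497.21
Monitor | 407.97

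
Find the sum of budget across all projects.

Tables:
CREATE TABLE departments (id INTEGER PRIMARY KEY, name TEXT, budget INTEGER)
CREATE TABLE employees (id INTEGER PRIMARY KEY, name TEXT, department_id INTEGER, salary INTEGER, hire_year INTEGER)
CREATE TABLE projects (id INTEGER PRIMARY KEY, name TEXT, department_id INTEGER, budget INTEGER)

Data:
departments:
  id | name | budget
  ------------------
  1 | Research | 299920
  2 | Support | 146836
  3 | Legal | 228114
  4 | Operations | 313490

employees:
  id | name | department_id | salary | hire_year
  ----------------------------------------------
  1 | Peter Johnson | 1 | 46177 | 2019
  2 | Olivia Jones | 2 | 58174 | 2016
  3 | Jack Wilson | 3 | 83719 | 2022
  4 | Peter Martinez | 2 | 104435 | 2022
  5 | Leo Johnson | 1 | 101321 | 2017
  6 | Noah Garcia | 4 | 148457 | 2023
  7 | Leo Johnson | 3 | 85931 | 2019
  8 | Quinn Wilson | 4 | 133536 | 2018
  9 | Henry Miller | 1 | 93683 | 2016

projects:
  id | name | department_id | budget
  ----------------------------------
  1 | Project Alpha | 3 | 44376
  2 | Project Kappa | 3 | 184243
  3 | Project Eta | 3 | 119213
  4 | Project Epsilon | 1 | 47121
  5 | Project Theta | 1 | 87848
SELECT SUM(budget) FROM projects

Execution result:
482801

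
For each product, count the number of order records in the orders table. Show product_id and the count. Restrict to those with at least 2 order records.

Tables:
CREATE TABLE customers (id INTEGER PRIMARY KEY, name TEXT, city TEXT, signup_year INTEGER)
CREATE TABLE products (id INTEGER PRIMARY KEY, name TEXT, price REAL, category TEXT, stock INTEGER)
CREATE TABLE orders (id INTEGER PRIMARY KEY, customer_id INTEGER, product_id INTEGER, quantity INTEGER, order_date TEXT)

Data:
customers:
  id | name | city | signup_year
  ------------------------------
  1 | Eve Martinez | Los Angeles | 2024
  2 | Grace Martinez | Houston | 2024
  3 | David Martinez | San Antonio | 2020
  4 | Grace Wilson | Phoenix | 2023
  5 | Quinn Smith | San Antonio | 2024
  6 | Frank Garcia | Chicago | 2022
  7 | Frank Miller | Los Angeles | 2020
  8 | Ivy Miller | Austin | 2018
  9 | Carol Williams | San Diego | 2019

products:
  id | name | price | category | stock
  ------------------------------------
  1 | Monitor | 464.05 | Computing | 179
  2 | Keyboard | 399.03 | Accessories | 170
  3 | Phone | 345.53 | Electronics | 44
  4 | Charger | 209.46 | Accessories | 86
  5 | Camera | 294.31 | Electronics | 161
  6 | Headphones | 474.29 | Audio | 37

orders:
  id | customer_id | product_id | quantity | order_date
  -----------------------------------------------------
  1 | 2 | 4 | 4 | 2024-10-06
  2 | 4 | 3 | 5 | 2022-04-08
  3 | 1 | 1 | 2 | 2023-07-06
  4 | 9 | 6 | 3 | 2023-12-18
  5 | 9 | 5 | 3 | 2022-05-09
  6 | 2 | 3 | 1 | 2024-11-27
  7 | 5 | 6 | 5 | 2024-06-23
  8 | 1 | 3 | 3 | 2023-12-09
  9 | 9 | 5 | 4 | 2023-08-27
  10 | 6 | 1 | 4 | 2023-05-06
SELECT product_id, COUNT(*) AS order_count FROM orders GROUP BY product_id HAVING COUNT(*) >= 2

Execution result:
product_id | order_count
1 | 2
3 | 3
5 | 2
6 | 2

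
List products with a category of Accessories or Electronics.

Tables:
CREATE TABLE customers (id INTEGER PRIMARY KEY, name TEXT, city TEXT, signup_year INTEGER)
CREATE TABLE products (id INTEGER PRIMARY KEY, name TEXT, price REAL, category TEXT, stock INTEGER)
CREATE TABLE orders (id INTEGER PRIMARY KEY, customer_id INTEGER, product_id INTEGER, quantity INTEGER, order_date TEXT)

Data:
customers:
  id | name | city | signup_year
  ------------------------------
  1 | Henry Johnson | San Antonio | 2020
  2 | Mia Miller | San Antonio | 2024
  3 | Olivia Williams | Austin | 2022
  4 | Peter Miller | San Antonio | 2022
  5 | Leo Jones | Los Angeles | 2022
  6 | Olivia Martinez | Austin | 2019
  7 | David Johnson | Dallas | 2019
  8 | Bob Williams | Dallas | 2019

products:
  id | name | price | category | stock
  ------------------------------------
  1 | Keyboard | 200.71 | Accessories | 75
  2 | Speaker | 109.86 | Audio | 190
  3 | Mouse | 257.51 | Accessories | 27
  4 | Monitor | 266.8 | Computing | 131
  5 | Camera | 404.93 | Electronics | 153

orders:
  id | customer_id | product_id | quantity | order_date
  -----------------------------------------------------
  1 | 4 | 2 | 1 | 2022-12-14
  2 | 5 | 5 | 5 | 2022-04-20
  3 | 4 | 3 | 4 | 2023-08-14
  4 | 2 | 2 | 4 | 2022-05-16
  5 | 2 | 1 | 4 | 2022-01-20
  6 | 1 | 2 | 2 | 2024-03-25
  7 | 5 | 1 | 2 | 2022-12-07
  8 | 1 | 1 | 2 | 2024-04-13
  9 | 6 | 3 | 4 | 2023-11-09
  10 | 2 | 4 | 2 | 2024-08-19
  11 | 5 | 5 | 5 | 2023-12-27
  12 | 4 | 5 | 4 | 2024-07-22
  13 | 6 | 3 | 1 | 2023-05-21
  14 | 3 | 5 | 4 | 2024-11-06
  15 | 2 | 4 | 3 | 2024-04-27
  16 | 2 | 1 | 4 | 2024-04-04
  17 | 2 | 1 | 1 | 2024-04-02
SELECT name, category FROM products WHERE category IN ('Accessories', 'Electronics')

Execution result:
name | category
Keyboard | Accessories
Mouse | Accessories
Camera | Electronics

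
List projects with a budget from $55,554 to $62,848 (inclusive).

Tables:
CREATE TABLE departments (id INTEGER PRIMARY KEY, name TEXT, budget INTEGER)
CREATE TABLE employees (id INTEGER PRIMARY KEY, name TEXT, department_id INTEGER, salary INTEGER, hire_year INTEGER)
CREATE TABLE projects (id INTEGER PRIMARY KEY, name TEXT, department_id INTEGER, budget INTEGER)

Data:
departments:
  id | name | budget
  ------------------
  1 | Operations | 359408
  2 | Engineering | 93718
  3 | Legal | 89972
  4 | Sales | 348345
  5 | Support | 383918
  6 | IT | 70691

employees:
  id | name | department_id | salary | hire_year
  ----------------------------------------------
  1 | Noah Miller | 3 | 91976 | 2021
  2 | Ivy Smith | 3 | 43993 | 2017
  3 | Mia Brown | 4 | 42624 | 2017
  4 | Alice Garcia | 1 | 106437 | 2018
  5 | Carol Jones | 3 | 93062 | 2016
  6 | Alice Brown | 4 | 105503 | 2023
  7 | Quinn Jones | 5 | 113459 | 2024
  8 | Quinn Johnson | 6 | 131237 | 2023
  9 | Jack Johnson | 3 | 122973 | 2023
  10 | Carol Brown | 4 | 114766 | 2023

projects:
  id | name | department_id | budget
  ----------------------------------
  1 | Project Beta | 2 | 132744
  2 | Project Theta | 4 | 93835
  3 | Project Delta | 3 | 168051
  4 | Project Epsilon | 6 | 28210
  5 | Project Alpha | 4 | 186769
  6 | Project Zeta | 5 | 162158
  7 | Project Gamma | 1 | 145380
SELECT name, budget FROM projects WHERE budget BETWEEN 55554 AND 62848

Execution result:
(no rows)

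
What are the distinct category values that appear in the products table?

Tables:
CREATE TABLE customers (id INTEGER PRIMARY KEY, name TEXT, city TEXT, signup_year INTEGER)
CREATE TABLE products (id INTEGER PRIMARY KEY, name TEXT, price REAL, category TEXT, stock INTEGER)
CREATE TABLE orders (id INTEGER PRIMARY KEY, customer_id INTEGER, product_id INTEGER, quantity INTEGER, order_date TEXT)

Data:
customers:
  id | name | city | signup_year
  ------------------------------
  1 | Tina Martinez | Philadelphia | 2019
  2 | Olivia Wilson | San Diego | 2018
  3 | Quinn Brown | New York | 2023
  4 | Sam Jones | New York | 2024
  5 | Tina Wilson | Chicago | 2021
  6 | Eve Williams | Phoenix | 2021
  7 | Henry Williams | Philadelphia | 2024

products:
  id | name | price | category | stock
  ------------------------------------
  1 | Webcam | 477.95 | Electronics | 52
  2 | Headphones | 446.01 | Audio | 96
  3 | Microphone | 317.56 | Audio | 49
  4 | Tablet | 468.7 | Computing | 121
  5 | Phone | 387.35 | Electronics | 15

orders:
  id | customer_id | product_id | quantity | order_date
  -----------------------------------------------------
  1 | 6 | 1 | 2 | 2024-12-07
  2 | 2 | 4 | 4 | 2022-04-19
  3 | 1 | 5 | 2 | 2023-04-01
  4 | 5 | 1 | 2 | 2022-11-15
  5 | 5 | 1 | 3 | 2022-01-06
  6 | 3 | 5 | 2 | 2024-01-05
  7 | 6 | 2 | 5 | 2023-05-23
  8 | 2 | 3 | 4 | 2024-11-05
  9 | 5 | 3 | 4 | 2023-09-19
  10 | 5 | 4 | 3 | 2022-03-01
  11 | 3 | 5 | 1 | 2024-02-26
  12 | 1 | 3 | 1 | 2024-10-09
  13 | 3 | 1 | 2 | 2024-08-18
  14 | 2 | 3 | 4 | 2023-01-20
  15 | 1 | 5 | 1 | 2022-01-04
SELECT DISTINCT category FROM products

Execution result:
category
Electronics
Audio
Computing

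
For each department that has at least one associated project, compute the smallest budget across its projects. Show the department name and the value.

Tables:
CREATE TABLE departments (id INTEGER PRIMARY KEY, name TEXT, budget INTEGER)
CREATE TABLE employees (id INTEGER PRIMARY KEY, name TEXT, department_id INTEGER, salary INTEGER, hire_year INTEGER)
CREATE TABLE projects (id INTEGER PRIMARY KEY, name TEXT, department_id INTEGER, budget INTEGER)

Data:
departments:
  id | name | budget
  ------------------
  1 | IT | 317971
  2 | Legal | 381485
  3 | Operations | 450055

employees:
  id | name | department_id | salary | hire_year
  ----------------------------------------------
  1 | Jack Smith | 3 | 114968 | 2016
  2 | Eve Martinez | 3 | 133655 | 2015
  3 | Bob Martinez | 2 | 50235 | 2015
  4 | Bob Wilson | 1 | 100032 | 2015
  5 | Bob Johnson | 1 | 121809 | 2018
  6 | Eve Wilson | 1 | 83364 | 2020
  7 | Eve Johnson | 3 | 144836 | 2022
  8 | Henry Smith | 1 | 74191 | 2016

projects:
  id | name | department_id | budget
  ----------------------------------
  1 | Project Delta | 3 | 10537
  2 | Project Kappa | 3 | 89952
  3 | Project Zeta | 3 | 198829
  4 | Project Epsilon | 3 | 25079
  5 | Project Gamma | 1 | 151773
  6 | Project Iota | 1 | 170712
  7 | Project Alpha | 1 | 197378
SELECT p.name, MIN(c.budget) AS min_budget FROM projects c JOIN departments p ON c.department_id = p.id GROUP BY p.id, p.name

Execution result:
name | min_budget
IT | 151773
Operations | 10537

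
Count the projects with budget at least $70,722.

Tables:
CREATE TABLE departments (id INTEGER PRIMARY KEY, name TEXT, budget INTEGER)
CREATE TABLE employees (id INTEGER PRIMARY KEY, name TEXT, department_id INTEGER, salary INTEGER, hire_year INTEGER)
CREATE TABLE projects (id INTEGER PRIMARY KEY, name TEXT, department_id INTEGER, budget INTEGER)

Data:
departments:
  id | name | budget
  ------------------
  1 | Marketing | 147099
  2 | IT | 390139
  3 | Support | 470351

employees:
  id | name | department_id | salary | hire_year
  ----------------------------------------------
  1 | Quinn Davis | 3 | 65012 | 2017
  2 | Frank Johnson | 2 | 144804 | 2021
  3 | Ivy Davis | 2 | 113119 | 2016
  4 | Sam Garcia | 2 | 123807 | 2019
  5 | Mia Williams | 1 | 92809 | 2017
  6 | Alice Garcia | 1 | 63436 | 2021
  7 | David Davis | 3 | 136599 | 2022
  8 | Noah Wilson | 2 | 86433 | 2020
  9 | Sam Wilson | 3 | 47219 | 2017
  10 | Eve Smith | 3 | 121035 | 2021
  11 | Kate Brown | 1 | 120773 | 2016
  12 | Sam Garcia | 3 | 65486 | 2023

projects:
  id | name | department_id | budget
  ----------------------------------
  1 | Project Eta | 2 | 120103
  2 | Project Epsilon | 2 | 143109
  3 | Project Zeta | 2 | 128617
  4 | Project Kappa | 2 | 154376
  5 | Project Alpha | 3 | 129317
SELECT COUNT(*) FROM projects WHERE budget >= 70722

Execution result:
5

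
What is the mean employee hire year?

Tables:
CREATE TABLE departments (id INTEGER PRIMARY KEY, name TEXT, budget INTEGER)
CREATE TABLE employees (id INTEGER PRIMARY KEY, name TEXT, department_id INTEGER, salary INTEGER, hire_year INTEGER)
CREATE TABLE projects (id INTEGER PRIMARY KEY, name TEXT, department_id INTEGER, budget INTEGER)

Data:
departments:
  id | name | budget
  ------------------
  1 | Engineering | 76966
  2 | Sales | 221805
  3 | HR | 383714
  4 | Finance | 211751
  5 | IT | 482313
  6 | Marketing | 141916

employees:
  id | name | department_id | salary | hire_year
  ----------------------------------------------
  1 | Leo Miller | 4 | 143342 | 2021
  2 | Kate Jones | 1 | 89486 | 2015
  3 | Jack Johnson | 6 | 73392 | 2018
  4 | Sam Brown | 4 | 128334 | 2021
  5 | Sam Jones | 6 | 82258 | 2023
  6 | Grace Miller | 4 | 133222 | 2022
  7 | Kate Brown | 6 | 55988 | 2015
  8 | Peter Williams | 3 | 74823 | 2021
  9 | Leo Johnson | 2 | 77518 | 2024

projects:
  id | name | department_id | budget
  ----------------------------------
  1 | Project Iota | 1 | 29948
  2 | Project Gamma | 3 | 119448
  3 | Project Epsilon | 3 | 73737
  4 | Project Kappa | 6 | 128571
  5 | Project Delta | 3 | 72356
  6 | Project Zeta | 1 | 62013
SELECT AVG(hire_year) FROM employees

Execution result:
2020.00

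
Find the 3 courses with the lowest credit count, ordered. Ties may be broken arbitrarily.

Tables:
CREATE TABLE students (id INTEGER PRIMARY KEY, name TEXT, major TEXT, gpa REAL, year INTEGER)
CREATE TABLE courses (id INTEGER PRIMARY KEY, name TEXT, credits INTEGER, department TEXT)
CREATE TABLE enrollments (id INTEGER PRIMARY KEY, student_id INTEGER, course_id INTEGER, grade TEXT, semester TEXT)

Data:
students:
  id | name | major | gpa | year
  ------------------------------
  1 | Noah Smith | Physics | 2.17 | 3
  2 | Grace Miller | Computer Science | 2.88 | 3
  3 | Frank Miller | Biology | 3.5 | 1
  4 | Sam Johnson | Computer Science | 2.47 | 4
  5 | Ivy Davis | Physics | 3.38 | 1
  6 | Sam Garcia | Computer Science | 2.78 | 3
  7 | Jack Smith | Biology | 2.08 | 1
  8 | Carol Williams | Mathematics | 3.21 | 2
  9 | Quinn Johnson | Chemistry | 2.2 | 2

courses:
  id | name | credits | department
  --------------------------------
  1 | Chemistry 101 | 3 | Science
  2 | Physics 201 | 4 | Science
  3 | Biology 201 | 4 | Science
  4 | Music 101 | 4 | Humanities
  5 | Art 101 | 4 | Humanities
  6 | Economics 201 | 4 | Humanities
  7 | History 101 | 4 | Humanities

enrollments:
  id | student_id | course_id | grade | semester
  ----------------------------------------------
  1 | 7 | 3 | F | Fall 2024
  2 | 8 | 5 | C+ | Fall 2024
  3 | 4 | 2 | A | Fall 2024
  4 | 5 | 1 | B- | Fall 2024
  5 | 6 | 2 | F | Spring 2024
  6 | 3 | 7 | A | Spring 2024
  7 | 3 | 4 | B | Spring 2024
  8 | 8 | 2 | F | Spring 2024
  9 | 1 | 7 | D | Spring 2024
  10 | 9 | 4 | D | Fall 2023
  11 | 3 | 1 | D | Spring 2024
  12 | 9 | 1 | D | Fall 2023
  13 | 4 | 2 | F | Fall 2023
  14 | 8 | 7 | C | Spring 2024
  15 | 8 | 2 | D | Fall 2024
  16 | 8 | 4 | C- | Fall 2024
SELECT name, credits FROM courses ORDER BY credits ASC LIMIT 3

Execution result:
name | credits
Chemistry 101 | 3
Physics 201 | 4
Biology 201 | 4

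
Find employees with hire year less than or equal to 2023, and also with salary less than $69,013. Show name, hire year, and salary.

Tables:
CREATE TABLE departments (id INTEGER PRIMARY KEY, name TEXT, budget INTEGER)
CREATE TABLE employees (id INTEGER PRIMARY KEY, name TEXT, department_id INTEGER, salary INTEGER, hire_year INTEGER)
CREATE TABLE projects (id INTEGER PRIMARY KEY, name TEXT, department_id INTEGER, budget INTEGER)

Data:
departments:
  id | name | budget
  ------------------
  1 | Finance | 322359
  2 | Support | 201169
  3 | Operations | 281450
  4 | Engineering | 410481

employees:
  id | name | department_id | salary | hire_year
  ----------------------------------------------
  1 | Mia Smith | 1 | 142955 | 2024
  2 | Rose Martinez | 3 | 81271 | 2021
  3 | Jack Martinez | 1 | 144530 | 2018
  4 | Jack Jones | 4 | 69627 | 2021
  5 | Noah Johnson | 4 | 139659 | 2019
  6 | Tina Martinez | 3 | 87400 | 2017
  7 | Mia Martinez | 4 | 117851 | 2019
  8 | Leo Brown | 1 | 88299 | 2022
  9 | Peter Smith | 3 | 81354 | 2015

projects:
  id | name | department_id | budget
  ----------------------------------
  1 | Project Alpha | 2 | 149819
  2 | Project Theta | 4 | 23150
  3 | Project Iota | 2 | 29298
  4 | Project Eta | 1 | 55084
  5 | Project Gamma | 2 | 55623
SELECT name, hire_year, salary FROM employees WHERE hire_year <= 2023 AND salary < 69013

Execution result:
(no rows)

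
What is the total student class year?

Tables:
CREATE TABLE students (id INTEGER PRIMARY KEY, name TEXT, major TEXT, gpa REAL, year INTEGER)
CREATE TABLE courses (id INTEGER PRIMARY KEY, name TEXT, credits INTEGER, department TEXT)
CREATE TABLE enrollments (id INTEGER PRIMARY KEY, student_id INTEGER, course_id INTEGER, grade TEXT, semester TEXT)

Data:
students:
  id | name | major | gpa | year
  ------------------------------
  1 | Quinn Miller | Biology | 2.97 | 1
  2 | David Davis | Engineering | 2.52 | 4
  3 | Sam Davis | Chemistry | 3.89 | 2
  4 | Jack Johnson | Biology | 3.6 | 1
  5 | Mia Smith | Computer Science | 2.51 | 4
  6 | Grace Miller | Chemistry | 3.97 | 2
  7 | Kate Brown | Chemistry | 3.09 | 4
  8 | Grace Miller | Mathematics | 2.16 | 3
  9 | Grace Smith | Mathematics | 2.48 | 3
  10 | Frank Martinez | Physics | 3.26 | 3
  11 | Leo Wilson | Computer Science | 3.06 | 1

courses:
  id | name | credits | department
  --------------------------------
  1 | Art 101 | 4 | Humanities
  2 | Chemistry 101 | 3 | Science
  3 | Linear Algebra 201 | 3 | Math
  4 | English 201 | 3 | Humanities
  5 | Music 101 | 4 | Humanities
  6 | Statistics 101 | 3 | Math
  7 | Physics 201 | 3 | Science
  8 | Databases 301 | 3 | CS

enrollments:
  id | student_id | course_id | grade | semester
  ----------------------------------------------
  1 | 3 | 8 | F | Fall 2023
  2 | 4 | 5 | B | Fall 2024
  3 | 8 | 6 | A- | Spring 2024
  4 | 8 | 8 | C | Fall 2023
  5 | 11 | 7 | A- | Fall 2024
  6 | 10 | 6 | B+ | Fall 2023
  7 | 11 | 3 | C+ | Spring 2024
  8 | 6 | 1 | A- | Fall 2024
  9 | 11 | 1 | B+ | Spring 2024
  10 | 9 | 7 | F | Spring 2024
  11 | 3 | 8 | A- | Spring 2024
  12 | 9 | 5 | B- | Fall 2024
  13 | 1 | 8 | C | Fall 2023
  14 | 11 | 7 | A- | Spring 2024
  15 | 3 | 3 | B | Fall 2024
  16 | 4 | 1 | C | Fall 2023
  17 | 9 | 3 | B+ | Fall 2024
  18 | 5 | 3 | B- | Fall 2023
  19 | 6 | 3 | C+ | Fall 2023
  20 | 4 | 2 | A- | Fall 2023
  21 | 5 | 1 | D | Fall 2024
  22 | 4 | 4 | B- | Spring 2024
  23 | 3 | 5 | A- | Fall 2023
SELECT SUM(year) FROM students

Execution result:
28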